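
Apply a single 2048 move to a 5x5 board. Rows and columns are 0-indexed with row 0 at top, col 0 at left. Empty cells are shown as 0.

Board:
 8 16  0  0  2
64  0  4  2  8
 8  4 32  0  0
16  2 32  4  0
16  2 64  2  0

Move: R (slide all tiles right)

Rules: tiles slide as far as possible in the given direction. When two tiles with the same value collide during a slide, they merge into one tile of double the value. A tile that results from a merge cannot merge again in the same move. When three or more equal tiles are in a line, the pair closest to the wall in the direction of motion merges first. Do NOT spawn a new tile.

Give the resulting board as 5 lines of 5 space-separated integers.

Slide right:
row 0: [8, 16, 0, 0, 2] -> [0, 0, 8, 16, 2]
row 1: [64, 0, 4, 2, 8] -> [0, 64, 4, 2, 8]
row 2: [8, 4, 32, 0, 0] -> [0, 0, 8, 4, 32]
row 3: [16, 2, 32, 4, 0] -> [0, 16, 2, 32, 4]
row 4: [16, 2, 64, 2, 0] -> [0, 16, 2, 64, 2]

Answer:  0  0  8 16  2
 0 64  4  2  8
 0  0  8  4 32
 0 16  2 32  4
 0 16  2 64  2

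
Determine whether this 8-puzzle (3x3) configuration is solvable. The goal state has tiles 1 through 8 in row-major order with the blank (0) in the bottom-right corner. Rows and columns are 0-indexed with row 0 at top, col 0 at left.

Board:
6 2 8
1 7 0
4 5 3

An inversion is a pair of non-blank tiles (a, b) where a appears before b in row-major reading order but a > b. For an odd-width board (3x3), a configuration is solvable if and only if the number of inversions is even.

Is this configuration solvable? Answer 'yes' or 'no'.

Inversions (pairs i<j in row-major order where tile[i] > tile[j] > 0): 16
16 is even, so the puzzle is solvable.

Answer: yes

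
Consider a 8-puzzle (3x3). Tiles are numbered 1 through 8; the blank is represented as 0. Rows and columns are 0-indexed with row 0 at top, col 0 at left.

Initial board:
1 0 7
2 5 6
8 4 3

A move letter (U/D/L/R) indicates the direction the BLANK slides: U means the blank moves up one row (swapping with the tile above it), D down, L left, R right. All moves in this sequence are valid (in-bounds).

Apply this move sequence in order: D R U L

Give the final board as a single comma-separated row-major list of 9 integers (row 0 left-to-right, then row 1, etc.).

Answer: 1, 0, 5, 2, 6, 7, 8, 4, 3

Derivation:
After move 1 (D):
1 5 7
2 0 6
8 4 3

After move 2 (R):
1 5 7
2 6 0
8 4 3

After move 3 (U):
1 5 0
2 6 7
8 4 3

After move 4 (L):
1 0 5
2 6 7
8 4 3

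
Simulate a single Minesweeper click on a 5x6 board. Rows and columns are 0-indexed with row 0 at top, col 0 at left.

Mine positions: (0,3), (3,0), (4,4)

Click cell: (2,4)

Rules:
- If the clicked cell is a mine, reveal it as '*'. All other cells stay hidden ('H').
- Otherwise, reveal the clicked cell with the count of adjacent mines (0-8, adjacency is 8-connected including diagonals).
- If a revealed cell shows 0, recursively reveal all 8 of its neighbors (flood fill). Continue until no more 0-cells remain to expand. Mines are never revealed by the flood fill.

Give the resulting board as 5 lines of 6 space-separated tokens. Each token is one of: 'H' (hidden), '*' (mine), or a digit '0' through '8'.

0 0 1 H 1 0
0 0 1 1 1 0
1 1 0 0 0 0
H 1 0 1 1 1
H 1 0 1 H H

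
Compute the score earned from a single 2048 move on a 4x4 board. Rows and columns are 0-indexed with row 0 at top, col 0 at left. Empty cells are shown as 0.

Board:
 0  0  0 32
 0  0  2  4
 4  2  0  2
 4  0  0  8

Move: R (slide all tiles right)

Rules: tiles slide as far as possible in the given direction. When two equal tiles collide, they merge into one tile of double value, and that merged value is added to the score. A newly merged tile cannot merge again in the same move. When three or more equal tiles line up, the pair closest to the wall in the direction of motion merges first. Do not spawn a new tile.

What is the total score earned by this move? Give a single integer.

Slide right:
row 0: [0, 0, 0, 32] -> [0, 0, 0, 32]  score +0 (running 0)
row 1: [0, 0, 2, 4] -> [0, 0, 2, 4]  score +0 (running 0)
row 2: [4, 2, 0, 2] -> [0, 0, 4, 4]  score +4 (running 4)
row 3: [4, 0, 0, 8] -> [0, 0, 4, 8]  score +0 (running 4)
Board after move:
 0  0  0 32
 0  0  2  4
 0  0  4  4
 0  0  4  8

Answer: 4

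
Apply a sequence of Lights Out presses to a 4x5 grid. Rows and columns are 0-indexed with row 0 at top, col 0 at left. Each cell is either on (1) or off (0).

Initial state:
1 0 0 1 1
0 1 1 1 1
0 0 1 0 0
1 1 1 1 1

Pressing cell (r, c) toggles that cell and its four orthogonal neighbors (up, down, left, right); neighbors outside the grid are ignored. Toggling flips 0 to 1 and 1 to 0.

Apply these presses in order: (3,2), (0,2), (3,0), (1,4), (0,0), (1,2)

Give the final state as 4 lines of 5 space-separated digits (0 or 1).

Answer: 0 0 0 0 0
1 0 1 1 0
1 0 1 0 1
0 1 0 0 1

Derivation:
After press 1 at (3,2):
1 0 0 1 1
0 1 1 1 1
0 0 0 0 0
1 0 0 0 1

After press 2 at (0,2):
1 1 1 0 1
0 1 0 1 1
0 0 0 0 0
1 0 0 0 1

After press 3 at (3,0):
1 1 1 0 1
0 1 0 1 1
1 0 0 0 0
0 1 0 0 1

After press 4 at (1,4):
1 1 1 0 0
0 1 0 0 0
1 0 0 0 1
0 1 0 0 1

After press 5 at (0,0):
0 0 1 0 0
1 1 0 0 0
1 0 0 0 1
0 1 0 0 1

After press 6 at (1,2):
0 0 0 0 0
1 0 1 1 0
1 0 1 0 1
0 1 0 0 1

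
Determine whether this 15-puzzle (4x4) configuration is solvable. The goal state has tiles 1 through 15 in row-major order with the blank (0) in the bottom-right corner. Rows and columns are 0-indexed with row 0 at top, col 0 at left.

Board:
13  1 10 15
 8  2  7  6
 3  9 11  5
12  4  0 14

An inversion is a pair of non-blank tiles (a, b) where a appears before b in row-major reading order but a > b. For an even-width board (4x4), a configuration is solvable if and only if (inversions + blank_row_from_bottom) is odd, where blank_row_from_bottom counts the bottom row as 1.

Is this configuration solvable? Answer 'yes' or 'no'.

Inversions: 50
Blank is in row 3 (0-indexed from top), which is row 1 counting from the bottom (bottom = 1).
50 + 1 = 51, which is odd, so the puzzle is solvable.

Answer: yes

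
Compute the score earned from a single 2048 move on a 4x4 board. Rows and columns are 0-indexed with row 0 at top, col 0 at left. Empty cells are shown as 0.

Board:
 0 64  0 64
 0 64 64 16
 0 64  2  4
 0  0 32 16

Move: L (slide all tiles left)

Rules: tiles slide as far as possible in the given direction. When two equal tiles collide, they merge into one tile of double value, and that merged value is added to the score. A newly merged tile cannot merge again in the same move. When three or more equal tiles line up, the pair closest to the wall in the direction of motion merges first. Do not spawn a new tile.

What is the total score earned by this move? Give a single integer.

Slide left:
row 0: [0, 64, 0, 64] -> [128, 0, 0, 0]  score +128 (running 128)
row 1: [0, 64, 64, 16] -> [128, 16, 0, 0]  score +128 (running 256)
row 2: [0, 64, 2, 4] -> [64, 2, 4, 0]  score +0 (running 256)
row 3: [0, 0, 32, 16] -> [32, 16, 0, 0]  score +0 (running 256)
Board after move:
128   0   0   0
128  16   0   0
 64   2   4   0
 32  16   0   0

Answer: 256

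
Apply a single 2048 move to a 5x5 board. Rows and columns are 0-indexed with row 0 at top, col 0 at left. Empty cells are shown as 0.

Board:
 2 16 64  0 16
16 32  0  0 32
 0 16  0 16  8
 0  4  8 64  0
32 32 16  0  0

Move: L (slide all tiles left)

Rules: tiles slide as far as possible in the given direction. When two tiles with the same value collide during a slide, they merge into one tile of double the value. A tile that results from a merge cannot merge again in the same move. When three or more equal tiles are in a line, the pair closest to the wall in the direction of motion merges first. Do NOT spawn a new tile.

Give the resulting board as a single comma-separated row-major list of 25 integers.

Slide left:
row 0: [2, 16, 64, 0, 16] -> [2, 16, 64, 16, 0]
row 1: [16, 32, 0, 0, 32] -> [16, 64, 0, 0, 0]
row 2: [0, 16, 0, 16, 8] -> [32, 8, 0, 0, 0]
row 3: [0, 4, 8, 64, 0] -> [4, 8, 64, 0, 0]
row 4: [32, 32, 16, 0, 0] -> [64, 16, 0, 0, 0]

Answer: 2, 16, 64, 16, 0, 16, 64, 0, 0, 0, 32, 8, 0, 0, 0, 4, 8, 64, 0, 0, 64, 16, 0, 0, 0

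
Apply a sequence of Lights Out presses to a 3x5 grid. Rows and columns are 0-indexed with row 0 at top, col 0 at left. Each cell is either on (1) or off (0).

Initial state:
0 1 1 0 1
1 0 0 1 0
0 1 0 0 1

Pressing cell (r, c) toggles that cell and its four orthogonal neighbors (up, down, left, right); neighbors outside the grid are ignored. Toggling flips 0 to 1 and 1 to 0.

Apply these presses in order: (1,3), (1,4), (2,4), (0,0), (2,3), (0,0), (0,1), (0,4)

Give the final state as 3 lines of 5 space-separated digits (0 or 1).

After press 1 at (1,3):
0 1 1 1 1
1 0 1 0 1
0 1 0 1 1

After press 2 at (1,4):
0 1 1 1 0
1 0 1 1 0
0 1 0 1 0

After press 3 at (2,4):
0 1 1 1 0
1 0 1 1 1
0 1 0 0 1

After press 4 at (0,0):
1 0 1 1 0
0 0 1 1 1
0 1 0 0 1

After press 5 at (2,3):
1 0 1 1 0
0 0 1 0 1
0 1 1 1 0

After press 6 at (0,0):
0 1 1 1 0
1 0 1 0 1
0 1 1 1 0

After press 7 at (0,1):
1 0 0 1 0
1 1 1 0 1
0 1 1 1 0

After press 8 at (0,4):
1 0 0 0 1
1 1 1 0 0
0 1 1 1 0

Answer: 1 0 0 0 1
1 1 1 0 0
0 1 1 1 0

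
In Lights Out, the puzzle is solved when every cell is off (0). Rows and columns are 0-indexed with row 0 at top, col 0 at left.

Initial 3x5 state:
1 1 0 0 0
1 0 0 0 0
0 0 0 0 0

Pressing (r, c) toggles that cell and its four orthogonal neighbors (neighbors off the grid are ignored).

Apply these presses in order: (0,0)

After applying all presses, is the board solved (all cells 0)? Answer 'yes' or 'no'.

Answer: yes

Derivation:
After press 1 at (0,0):
0 0 0 0 0
0 0 0 0 0
0 0 0 0 0

Lights still on: 0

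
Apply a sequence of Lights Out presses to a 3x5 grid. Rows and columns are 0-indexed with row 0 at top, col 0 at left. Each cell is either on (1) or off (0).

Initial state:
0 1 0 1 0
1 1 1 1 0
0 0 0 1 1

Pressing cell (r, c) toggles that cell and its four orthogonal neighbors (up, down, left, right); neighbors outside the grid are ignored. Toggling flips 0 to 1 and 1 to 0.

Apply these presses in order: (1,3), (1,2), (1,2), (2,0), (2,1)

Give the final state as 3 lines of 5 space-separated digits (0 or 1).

Answer: 0 1 0 0 0
0 0 0 0 1
0 0 1 0 1

Derivation:
After press 1 at (1,3):
0 1 0 0 0
1 1 0 0 1
0 0 0 0 1

After press 2 at (1,2):
0 1 1 0 0
1 0 1 1 1
0 0 1 0 1

After press 3 at (1,2):
0 1 0 0 0
1 1 0 0 1
0 0 0 0 1

After press 4 at (2,0):
0 1 0 0 0
0 1 0 0 1
1 1 0 0 1

After press 5 at (2,1):
0 1 0 0 0
0 0 0 0 1
0 0 1 0 1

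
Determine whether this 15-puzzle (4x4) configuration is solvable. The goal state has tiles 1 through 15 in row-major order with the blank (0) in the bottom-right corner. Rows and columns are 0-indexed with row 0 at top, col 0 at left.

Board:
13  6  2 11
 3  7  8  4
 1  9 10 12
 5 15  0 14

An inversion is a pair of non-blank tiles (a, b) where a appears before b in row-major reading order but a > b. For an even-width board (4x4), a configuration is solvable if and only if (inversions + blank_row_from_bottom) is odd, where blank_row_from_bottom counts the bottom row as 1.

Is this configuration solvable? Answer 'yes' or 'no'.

Inversions: 38
Blank is in row 3 (0-indexed from top), which is row 1 counting from the bottom (bottom = 1).
38 + 1 = 39, which is odd, so the puzzle is solvable.

Answer: yes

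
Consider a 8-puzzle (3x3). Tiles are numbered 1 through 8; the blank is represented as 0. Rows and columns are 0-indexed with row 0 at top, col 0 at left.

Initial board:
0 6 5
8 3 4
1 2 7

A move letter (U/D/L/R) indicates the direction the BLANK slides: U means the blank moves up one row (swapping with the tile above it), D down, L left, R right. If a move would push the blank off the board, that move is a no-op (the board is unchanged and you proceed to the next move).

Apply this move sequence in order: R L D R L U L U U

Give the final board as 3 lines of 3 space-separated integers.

Answer: 0 6 5
8 3 4
1 2 7

Derivation:
After move 1 (R):
6 0 5
8 3 4
1 2 7

After move 2 (L):
0 6 5
8 3 4
1 2 7

After move 3 (D):
8 6 5
0 3 4
1 2 7

After move 4 (R):
8 6 5
3 0 4
1 2 7

After move 5 (L):
8 6 5
0 3 4
1 2 7

After move 6 (U):
0 6 5
8 3 4
1 2 7

After move 7 (L):
0 6 5
8 3 4
1 2 7

After move 8 (U):
0 6 5
8 3 4
1 2 7

After move 9 (U):
0 6 5
8 3 4
1 2 7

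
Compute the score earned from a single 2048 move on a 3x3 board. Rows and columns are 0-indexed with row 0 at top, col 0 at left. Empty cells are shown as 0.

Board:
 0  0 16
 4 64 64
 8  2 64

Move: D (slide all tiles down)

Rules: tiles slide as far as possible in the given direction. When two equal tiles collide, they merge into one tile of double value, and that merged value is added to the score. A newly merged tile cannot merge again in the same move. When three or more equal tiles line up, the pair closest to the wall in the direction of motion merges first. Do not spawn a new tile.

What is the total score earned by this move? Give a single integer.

Answer: 128

Derivation:
Slide down:
col 0: [0, 4, 8] -> [0, 4, 8]  score +0 (running 0)
col 1: [0, 64, 2] -> [0, 64, 2]  score +0 (running 0)
col 2: [16, 64, 64] -> [0, 16, 128]  score +128 (running 128)
Board after move:
  0   0   0
  4  64  16
  8   2 128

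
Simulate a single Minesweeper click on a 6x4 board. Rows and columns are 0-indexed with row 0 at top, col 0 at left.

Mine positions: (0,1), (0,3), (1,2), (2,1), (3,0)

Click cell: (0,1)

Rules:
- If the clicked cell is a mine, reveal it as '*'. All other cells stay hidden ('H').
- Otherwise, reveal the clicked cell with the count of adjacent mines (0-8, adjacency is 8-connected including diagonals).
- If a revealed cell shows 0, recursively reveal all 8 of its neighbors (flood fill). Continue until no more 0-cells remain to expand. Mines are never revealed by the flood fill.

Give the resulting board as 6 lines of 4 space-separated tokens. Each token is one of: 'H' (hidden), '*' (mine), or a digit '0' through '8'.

H * H H
H H H H
H H H H
H H H H
H H H H
H H H H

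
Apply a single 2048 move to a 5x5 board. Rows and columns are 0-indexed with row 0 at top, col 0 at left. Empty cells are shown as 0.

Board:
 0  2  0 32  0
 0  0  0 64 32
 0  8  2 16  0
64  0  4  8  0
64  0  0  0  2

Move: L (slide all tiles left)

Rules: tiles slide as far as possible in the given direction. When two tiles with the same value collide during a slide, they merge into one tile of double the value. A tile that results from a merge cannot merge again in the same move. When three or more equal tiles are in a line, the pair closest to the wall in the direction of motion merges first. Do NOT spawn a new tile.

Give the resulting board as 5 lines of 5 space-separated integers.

Slide left:
row 0: [0, 2, 0, 32, 0] -> [2, 32, 0, 0, 0]
row 1: [0, 0, 0, 64, 32] -> [64, 32, 0, 0, 0]
row 2: [0, 8, 2, 16, 0] -> [8, 2, 16, 0, 0]
row 3: [64, 0, 4, 8, 0] -> [64, 4, 8, 0, 0]
row 4: [64, 0, 0, 0, 2] -> [64, 2, 0, 0, 0]

Answer:  2 32  0  0  0
64 32  0  0  0
 8  2 16  0  0
64  4  8  0  0
64  2  0  0  0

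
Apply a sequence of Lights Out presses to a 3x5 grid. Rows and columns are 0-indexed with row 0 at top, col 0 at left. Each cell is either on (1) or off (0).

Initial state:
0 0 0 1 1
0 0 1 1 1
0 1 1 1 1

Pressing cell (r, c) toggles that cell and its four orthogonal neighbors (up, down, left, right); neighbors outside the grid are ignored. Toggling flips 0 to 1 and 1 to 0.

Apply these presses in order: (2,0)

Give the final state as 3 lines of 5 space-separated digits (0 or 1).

After press 1 at (2,0):
0 0 0 1 1
1 0 1 1 1
1 0 1 1 1

Answer: 0 0 0 1 1
1 0 1 1 1
1 0 1 1 1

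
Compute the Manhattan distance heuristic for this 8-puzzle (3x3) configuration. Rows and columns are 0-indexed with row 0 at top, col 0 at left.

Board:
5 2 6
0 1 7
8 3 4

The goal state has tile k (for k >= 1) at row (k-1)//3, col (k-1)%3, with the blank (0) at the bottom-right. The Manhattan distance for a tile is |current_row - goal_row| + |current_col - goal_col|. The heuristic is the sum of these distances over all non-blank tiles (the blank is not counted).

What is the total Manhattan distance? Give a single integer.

Tile 5: at (0,0), goal (1,1), distance |0-1|+|0-1| = 2
Tile 2: at (0,1), goal (0,1), distance |0-0|+|1-1| = 0
Tile 6: at (0,2), goal (1,2), distance |0-1|+|2-2| = 1
Tile 1: at (1,1), goal (0,0), distance |1-0|+|1-0| = 2
Tile 7: at (1,2), goal (2,0), distance |1-2|+|2-0| = 3
Tile 8: at (2,0), goal (2,1), distance |2-2|+|0-1| = 1
Tile 3: at (2,1), goal (0,2), distance |2-0|+|1-2| = 3
Tile 4: at (2,2), goal (1,0), distance |2-1|+|2-0| = 3
Sum: 2 + 0 + 1 + 2 + 3 + 1 + 3 + 3 = 15

Answer: 15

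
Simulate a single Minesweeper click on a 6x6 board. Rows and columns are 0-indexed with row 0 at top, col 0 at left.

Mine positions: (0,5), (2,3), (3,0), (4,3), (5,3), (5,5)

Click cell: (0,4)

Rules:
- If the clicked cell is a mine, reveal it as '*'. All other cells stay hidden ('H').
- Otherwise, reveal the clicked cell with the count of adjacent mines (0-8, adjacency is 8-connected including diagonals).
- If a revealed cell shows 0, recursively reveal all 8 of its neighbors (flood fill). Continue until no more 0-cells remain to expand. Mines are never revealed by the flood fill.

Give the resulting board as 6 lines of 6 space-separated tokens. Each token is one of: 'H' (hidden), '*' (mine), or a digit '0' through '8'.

H H H H 1 H
H H H H H H
H H H H H H
H H H H H H
H H H H H H
H H H H H H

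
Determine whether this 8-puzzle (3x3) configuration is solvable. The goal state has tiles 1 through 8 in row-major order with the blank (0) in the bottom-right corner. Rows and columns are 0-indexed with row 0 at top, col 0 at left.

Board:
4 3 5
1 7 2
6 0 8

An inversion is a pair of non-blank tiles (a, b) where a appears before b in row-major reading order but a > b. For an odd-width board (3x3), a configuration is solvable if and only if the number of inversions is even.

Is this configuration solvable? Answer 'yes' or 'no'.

Answer: no

Derivation:
Inversions (pairs i<j in row-major order where tile[i] > tile[j] > 0): 9
9 is odd, so the puzzle is not solvable.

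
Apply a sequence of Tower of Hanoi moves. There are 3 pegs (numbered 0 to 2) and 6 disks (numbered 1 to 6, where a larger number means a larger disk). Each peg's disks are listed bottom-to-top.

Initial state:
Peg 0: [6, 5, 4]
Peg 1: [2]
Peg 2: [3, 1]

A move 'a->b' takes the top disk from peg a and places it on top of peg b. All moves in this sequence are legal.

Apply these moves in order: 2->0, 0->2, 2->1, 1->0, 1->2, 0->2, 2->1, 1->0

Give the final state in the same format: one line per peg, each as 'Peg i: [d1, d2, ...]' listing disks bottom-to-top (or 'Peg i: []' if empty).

Answer: Peg 0: [6, 5, 4, 1]
Peg 1: []
Peg 2: [3, 2]

Derivation:
After move 1 (2->0):
Peg 0: [6, 5, 4, 1]
Peg 1: [2]
Peg 2: [3]

After move 2 (0->2):
Peg 0: [6, 5, 4]
Peg 1: [2]
Peg 2: [3, 1]

After move 3 (2->1):
Peg 0: [6, 5, 4]
Peg 1: [2, 1]
Peg 2: [3]

After move 4 (1->0):
Peg 0: [6, 5, 4, 1]
Peg 1: [2]
Peg 2: [3]

After move 5 (1->2):
Peg 0: [6, 5, 4, 1]
Peg 1: []
Peg 2: [3, 2]

After move 6 (0->2):
Peg 0: [6, 5, 4]
Peg 1: []
Peg 2: [3, 2, 1]

After move 7 (2->1):
Peg 0: [6, 5, 4]
Peg 1: [1]
Peg 2: [3, 2]

After move 8 (1->0):
Peg 0: [6, 5, 4, 1]
Peg 1: []
Peg 2: [3, 2]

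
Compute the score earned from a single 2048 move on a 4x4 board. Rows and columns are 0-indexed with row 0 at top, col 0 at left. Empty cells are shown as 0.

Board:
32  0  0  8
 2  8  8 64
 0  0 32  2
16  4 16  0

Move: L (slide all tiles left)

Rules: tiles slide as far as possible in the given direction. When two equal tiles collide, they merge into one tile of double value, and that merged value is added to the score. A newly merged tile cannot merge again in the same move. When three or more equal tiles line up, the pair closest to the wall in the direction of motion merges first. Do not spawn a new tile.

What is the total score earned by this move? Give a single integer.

Answer: 16

Derivation:
Slide left:
row 0: [32, 0, 0, 8] -> [32, 8, 0, 0]  score +0 (running 0)
row 1: [2, 8, 8, 64] -> [2, 16, 64, 0]  score +16 (running 16)
row 2: [0, 0, 32, 2] -> [32, 2, 0, 0]  score +0 (running 16)
row 3: [16, 4, 16, 0] -> [16, 4, 16, 0]  score +0 (running 16)
Board after move:
32  8  0  0
 2 16 64  0
32  2  0  0
16  4 16  0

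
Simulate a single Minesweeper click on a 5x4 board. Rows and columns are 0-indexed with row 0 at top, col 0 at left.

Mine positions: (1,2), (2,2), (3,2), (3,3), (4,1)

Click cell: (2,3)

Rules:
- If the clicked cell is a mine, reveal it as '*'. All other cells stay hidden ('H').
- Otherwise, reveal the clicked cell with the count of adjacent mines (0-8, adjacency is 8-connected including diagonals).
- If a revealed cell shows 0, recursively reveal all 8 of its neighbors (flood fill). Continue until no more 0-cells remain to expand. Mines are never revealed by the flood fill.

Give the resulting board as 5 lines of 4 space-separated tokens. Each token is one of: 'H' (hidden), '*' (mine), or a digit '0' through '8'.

H H H H
H H H H
H H H 4
H H H H
H H H H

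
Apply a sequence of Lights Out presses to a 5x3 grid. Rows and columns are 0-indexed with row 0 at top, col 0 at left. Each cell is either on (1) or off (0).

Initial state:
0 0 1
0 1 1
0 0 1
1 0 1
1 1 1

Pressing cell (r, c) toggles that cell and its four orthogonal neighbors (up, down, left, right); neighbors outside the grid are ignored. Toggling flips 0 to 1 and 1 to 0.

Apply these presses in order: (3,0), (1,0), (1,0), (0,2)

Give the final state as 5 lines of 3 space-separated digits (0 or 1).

After press 1 at (3,0):
0 0 1
0 1 1
1 0 1
0 1 1
0 1 1

After press 2 at (1,0):
1 0 1
1 0 1
0 0 1
0 1 1
0 1 1

After press 3 at (1,0):
0 0 1
0 1 1
1 0 1
0 1 1
0 1 1

After press 4 at (0,2):
0 1 0
0 1 0
1 0 1
0 1 1
0 1 1

Answer: 0 1 0
0 1 0
1 0 1
0 1 1
0 1 1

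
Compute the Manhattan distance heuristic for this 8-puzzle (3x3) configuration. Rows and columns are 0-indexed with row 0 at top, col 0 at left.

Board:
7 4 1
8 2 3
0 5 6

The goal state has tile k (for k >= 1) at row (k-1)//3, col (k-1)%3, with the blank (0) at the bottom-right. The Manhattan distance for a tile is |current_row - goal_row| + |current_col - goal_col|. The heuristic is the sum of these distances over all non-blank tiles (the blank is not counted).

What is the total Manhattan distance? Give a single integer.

Tile 7: (0,0)->(2,0) = 2
Tile 4: (0,1)->(1,0) = 2
Tile 1: (0,2)->(0,0) = 2
Tile 8: (1,0)->(2,1) = 2
Tile 2: (1,1)->(0,1) = 1
Tile 3: (1,2)->(0,2) = 1
Tile 5: (2,1)->(1,1) = 1
Tile 6: (2,2)->(1,2) = 1
Sum: 2 + 2 + 2 + 2 + 1 + 1 + 1 + 1 = 12

Answer: 12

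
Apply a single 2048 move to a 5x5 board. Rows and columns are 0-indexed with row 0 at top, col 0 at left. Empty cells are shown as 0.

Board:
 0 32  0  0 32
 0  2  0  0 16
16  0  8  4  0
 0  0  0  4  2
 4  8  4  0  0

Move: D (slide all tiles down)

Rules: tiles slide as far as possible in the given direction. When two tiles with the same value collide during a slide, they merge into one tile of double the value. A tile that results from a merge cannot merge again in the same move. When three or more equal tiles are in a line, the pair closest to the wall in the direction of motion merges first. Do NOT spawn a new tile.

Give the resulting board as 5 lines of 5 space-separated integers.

Slide down:
col 0: [0, 0, 16, 0, 4] -> [0, 0, 0, 16, 4]
col 1: [32, 2, 0, 0, 8] -> [0, 0, 32, 2, 8]
col 2: [0, 0, 8, 0, 4] -> [0, 0, 0, 8, 4]
col 3: [0, 0, 4, 4, 0] -> [0, 0, 0, 0, 8]
col 4: [32, 16, 0, 2, 0] -> [0, 0, 32, 16, 2]

Answer:  0  0  0  0  0
 0  0  0  0  0
 0 32  0  0 32
16  2  8  0 16
 4  8  4  8  2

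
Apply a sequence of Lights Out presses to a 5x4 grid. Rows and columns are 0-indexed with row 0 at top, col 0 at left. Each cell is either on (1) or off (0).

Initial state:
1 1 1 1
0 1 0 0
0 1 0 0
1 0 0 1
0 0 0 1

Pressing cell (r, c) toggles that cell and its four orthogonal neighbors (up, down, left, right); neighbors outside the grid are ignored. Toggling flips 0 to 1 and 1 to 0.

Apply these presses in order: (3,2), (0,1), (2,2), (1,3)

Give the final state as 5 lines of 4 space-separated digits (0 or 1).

Answer: 0 0 0 0
0 0 0 1
0 0 0 0
1 1 0 0
0 0 1 1

Derivation:
After press 1 at (3,2):
1 1 1 1
0 1 0 0
0 1 1 0
1 1 1 0
0 0 1 1

After press 2 at (0,1):
0 0 0 1
0 0 0 0
0 1 1 0
1 1 1 0
0 0 1 1

After press 3 at (2,2):
0 0 0 1
0 0 1 0
0 0 0 1
1 1 0 0
0 0 1 1

After press 4 at (1,3):
0 0 0 0
0 0 0 1
0 0 0 0
1 1 0 0
0 0 1 1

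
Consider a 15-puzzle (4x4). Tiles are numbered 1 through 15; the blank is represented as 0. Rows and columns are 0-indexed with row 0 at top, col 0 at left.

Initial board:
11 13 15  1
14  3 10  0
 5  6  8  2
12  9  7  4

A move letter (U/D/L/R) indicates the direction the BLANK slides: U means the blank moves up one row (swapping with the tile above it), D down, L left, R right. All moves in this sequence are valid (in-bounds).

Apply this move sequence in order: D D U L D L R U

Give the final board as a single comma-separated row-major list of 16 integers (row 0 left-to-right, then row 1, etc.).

Answer: 11, 13, 15, 1, 14, 3, 10, 2, 5, 6, 0, 8, 12, 9, 7, 4

Derivation:
After move 1 (D):
11 13 15  1
14  3 10  2
 5  6  8  0
12  9  7  4

After move 2 (D):
11 13 15  1
14  3 10  2
 5  6  8  4
12  9  7  0

After move 3 (U):
11 13 15  1
14  3 10  2
 5  6  8  0
12  9  7  4

After move 4 (L):
11 13 15  1
14  3 10  2
 5  6  0  8
12  9  7  4

After move 5 (D):
11 13 15  1
14  3 10  2
 5  6  7  8
12  9  0  4

After move 6 (L):
11 13 15  1
14  3 10  2
 5  6  7  8
12  0  9  4

After move 7 (R):
11 13 15  1
14  3 10  2
 5  6  7  8
12  9  0  4

After move 8 (U):
11 13 15  1
14  3 10  2
 5  6  0  8
12  9  7  4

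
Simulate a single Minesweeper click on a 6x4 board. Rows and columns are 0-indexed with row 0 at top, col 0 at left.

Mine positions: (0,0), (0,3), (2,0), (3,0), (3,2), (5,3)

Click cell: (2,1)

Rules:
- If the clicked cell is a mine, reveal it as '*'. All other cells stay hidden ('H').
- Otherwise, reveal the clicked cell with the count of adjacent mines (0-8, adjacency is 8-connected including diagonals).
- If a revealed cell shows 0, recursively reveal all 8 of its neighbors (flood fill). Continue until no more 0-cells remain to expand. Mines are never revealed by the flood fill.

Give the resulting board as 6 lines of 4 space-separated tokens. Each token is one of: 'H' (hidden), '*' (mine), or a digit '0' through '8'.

H H H H
H H H H
H 3 H H
H H H H
H H H H
H H H H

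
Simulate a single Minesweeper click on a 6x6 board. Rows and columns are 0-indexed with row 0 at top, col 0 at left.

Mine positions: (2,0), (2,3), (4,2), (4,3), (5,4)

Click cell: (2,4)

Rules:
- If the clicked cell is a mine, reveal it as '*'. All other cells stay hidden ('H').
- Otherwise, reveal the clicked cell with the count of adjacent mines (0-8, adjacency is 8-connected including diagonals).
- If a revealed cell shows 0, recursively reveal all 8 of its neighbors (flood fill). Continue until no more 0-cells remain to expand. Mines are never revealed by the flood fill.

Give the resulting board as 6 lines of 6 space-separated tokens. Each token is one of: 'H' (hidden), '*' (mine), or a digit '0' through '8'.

H H H H H H
H H H H H H
H H H H 1 H
H H H H H H
H H H H H H
H H H H H H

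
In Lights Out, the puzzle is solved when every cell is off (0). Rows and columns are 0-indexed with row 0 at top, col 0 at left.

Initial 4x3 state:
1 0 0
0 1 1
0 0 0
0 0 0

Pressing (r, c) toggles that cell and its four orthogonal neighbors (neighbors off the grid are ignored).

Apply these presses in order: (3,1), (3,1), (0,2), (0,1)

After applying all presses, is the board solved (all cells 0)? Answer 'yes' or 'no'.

After press 1 at (3,1):
1 0 0
0 1 1
0 1 0
1 1 1

After press 2 at (3,1):
1 0 0
0 1 1
0 0 0
0 0 0

After press 3 at (0,2):
1 1 1
0 1 0
0 0 0
0 0 0

After press 4 at (0,1):
0 0 0
0 0 0
0 0 0
0 0 0

Lights still on: 0

Answer: yes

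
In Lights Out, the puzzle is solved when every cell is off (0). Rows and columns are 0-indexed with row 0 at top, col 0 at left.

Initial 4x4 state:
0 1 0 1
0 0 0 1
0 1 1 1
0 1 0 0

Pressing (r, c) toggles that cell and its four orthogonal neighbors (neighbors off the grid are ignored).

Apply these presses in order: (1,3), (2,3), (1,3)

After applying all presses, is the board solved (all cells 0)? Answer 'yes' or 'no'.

After press 1 at (1,3):
0 1 0 0
0 0 1 0
0 1 1 0
0 1 0 0

After press 2 at (2,3):
0 1 0 0
0 0 1 1
0 1 0 1
0 1 0 1

After press 3 at (1,3):
0 1 0 1
0 0 0 0
0 1 0 0
0 1 0 1

Lights still on: 5

Answer: no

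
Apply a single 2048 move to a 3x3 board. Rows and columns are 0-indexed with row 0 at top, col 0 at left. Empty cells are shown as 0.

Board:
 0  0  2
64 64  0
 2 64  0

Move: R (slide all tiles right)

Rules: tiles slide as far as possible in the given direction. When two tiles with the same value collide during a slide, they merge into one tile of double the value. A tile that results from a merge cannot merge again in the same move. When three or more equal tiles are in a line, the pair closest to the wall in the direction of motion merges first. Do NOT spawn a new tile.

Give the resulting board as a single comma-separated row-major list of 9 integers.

Answer: 0, 0, 2, 0, 0, 128, 0, 2, 64

Derivation:
Slide right:
row 0: [0, 0, 2] -> [0, 0, 2]
row 1: [64, 64, 0] -> [0, 0, 128]
row 2: [2, 64, 0] -> [0, 2, 64]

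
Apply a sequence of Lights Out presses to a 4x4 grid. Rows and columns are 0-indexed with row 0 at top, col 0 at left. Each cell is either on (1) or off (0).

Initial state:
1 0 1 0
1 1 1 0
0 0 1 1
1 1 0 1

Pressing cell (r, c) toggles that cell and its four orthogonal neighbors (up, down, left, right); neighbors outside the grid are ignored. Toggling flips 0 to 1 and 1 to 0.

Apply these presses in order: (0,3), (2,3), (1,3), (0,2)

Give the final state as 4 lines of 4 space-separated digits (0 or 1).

Answer: 1 1 1 1
1 1 1 1
0 0 0 1
1 1 0 0

Derivation:
After press 1 at (0,3):
1 0 0 1
1 1 1 1
0 0 1 1
1 1 0 1

After press 2 at (2,3):
1 0 0 1
1 1 1 0
0 0 0 0
1 1 0 0

After press 3 at (1,3):
1 0 0 0
1 1 0 1
0 0 0 1
1 1 0 0

After press 4 at (0,2):
1 1 1 1
1 1 1 1
0 0 0 1
1 1 0 0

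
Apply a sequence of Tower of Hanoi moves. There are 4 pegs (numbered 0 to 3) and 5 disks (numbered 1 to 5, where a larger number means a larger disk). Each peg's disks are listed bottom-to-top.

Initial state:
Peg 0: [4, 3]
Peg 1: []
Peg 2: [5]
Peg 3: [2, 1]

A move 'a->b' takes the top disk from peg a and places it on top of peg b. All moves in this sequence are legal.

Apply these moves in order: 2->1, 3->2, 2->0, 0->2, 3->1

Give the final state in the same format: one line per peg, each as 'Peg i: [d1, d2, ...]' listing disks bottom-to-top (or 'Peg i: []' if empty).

After move 1 (2->1):
Peg 0: [4, 3]
Peg 1: [5]
Peg 2: []
Peg 3: [2, 1]

After move 2 (3->2):
Peg 0: [4, 3]
Peg 1: [5]
Peg 2: [1]
Peg 3: [2]

After move 3 (2->0):
Peg 0: [4, 3, 1]
Peg 1: [5]
Peg 2: []
Peg 3: [2]

After move 4 (0->2):
Peg 0: [4, 3]
Peg 1: [5]
Peg 2: [1]
Peg 3: [2]

After move 5 (3->1):
Peg 0: [4, 3]
Peg 1: [5, 2]
Peg 2: [1]
Peg 3: []

Answer: Peg 0: [4, 3]
Peg 1: [5, 2]
Peg 2: [1]
Peg 3: []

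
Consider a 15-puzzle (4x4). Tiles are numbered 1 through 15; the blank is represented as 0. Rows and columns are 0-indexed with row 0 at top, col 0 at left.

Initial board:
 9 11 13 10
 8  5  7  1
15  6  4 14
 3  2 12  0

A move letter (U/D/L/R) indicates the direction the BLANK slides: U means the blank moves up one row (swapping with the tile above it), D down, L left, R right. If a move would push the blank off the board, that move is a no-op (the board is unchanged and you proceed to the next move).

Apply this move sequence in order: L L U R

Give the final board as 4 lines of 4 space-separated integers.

After move 1 (L):
 9 11 13 10
 8  5  7  1
15  6  4 14
 3  2  0 12

After move 2 (L):
 9 11 13 10
 8  5  7  1
15  6  4 14
 3  0  2 12

After move 3 (U):
 9 11 13 10
 8  5  7  1
15  0  4 14
 3  6  2 12

After move 4 (R):
 9 11 13 10
 8  5  7  1
15  4  0 14
 3  6  2 12

Answer:  9 11 13 10
 8  5  7  1
15  4  0 14
 3  6  2 12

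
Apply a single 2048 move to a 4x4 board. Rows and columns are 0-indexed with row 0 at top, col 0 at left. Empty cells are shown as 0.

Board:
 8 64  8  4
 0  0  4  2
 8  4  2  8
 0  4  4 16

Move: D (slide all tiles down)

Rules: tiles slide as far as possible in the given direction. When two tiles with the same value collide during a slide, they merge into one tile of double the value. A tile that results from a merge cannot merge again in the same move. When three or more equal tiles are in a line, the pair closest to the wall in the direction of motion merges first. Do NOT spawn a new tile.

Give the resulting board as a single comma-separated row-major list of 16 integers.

Slide down:
col 0: [8, 0, 8, 0] -> [0, 0, 0, 16]
col 1: [64, 0, 4, 4] -> [0, 0, 64, 8]
col 2: [8, 4, 2, 4] -> [8, 4, 2, 4]
col 3: [4, 2, 8, 16] -> [4, 2, 8, 16]

Answer: 0, 0, 8, 4, 0, 0, 4, 2, 0, 64, 2, 8, 16, 8, 4, 16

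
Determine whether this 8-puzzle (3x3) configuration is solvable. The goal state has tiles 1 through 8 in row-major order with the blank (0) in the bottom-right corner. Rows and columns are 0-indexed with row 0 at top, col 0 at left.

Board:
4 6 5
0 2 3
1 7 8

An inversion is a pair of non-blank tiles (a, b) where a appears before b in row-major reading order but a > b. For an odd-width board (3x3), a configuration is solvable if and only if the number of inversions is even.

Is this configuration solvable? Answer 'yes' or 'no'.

Answer: yes

Derivation:
Inversions (pairs i<j in row-major order where tile[i] > tile[j] > 0): 12
12 is even, so the puzzle is solvable.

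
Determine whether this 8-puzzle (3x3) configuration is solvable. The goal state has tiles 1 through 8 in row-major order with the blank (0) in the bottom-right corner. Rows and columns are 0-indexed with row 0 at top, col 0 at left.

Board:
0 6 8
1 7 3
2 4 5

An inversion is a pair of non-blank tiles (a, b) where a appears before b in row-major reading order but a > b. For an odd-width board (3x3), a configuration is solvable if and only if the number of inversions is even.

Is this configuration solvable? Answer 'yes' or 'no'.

Answer: yes

Derivation:
Inversions (pairs i<j in row-major order where tile[i] > tile[j] > 0): 16
16 is even, so the puzzle is solvable.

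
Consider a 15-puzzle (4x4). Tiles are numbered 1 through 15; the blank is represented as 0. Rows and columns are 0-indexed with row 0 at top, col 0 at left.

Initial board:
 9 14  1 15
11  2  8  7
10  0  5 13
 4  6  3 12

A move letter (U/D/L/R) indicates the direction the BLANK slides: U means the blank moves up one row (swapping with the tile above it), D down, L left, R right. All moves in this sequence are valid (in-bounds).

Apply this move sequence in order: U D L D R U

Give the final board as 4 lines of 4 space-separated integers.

Answer:  9 14  1 15
11  2  8  7
 4  0  5 13
 6 10  3 12

Derivation:
After move 1 (U):
 9 14  1 15
11  0  8  7
10  2  5 13
 4  6  3 12

After move 2 (D):
 9 14  1 15
11  2  8  7
10  0  5 13
 4  6  3 12

After move 3 (L):
 9 14  1 15
11  2  8  7
 0 10  5 13
 4  6  3 12

After move 4 (D):
 9 14  1 15
11  2  8  7
 4 10  5 13
 0  6  3 12

After move 5 (R):
 9 14  1 15
11  2  8  7
 4 10  5 13
 6  0  3 12

After move 6 (U):
 9 14  1 15
11  2  8  7
 4  0  5 13
 6 10  3 12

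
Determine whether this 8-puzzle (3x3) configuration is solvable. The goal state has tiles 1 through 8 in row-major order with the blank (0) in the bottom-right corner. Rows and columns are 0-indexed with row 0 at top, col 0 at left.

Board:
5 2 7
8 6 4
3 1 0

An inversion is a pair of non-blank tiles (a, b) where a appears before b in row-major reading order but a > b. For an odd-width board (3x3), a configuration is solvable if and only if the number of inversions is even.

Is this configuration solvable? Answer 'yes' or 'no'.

Answer: no

Derivation:
Inversions (pairs i<j in row-major order where tile[i] > tile[j] > 0): 19
19 is odd, so the puzzle is not solvable.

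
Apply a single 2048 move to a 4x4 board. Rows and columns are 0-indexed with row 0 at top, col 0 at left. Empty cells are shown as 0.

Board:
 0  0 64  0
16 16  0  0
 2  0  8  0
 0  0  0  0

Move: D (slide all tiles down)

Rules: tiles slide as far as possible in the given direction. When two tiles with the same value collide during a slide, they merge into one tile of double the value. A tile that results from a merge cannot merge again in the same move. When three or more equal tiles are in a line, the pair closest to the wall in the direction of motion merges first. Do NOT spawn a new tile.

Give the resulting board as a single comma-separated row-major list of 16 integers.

Answer: 0, 0, 0, 0, 0, 0, 0, 0, 16, 0, 64, 0, 2, 16, 8, 0

Derivation:
Slide down:
col 0: [0, 16, 2, 0] -> [0, 0, 16, 2]
col 1: [0, 16, 0, 0] -> [0, 0, 0, 16]
col 2: [64, 0, 8, 0] -> [0, 0, 64, 8]
col 3: [0, 0, 0, 0] -> [0, 0, 0, 0]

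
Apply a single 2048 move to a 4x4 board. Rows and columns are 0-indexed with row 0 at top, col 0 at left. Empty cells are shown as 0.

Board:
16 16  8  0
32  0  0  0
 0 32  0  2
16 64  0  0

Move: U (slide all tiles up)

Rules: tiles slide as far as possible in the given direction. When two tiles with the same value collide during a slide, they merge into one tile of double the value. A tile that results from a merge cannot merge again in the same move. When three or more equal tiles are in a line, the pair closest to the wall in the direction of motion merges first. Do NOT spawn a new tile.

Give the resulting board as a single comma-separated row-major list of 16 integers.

Slide up:
col 0: [16, 32, 0, 16] -> [16, 32, 16, 0]
col 1: [16, 0, 32, 64] -> [16, 32, 64, 0]
col 2: [8, 0, 0, 0] -> [8, 0, 0, 0]
col 3: [0, 0, 2, 0] -> [2, 0, 0, 0]

Answer: 16, 16, 8, 2, 32, 32, 0, 0, 16, 64, 0, 0, 0, 0, 0, 0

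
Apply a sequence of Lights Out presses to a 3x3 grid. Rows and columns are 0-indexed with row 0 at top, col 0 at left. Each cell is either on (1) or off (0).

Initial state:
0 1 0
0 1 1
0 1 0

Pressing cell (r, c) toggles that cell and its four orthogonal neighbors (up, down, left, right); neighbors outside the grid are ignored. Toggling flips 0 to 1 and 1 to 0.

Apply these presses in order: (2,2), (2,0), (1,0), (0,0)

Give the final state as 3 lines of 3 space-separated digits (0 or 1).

Answer: 0 0 0
1 0 0
0 1 1

Derivation:
After press 1 at (2,2):
0 1 0
0 1 0
0 0 1

After press 2 at (2,0):
0 1 0
1 1 0
1 1 1

After press 3 at (1,0):
1 1 0
0 0 0
0 1 1

After press 4 at (0,0):
0 0 0
1 0 0
0 1 1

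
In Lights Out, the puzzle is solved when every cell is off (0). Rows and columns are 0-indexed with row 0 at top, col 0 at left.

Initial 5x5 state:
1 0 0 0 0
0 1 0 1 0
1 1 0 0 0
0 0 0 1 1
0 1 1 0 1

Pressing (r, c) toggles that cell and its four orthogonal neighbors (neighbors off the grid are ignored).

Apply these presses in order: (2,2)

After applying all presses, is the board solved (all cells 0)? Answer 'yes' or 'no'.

After press 1 at (2,2):
1 0 0 0 0
0 1 1 1 0
1 0 1 1 0
0 0 1 1 1
0 1 1 0 1

Lights still on: 13

Answer: no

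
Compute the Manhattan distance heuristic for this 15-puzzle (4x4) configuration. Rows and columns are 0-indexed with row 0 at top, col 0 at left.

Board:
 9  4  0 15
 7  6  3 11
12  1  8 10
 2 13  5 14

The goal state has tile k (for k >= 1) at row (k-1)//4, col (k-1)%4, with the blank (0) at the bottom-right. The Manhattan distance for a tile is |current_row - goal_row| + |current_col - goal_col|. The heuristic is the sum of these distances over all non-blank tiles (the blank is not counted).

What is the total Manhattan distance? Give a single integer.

Answer: 34

Derivation:
Tile 9: (0,0)->(2,0) = 2
Tile 4: (0,1)->(0,3) = 2
Tile 15: (0,3)->(3,2) = 4
Tile 7: (1,0)->(1,2) = 2
Tile 6: (1,1)->(1,1) = 0
Tile 3: (1,2)->(0,2) = 1
Tile 11: (1,3)->(2,2) = 2
Tile 12: (2,0)->(2,3) = 3
Tile 1: (2,1)->(0,0) = 3
Tile 8: (2,2)->(1,3) = 2
Tile 10: (2,3)->(2,1) = 2
Tile 2: (3,0)->(0,1) = 4
Tile 13: (3,1)->(3,0) = 1
Tile 5: (3,2)->(1,0) = 4
Tile 14: (3,3)->(3,1) = 2
Sum: 2 + 2 + 4 + 2 + 0 + 1 + 2 + 3 + 3 + 2 + 2 + 4 + 1 + 4 + 2 = 34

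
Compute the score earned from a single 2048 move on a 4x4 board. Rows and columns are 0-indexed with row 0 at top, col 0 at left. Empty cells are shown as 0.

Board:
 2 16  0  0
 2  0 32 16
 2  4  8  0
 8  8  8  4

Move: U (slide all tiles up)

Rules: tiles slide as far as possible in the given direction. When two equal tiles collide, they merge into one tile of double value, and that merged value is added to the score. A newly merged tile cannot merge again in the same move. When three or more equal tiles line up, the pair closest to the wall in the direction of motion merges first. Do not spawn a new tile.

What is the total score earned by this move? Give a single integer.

Answer: 20

Derivation:
Slide up:
col 0: [2, 2, 2, 8] -> [4, 2, 8, 0]  score +4 (running 4)
col 1: [16, 0, 4, 8] -> [16, 4, 8, 0]  score +0 (running 4)
col 2: [0, 32, 8, 8] -> [32, 16, 0, 0]  score +16 (running 20)
col 3: [0, 16, 0, 4] -> [16, 4, 0, 0]  score +0 (running 20)
Board after move:
 4 16 32 16
 2  4 16  4
 8  8  0  0
 0  0  0  0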